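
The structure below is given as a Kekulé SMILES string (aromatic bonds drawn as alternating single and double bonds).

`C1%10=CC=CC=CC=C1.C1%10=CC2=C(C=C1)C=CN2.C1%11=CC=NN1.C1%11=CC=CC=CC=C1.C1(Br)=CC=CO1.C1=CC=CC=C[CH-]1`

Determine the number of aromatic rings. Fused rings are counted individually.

The SMILES encodes an eight-membered carbon ring with four alternating C=C double bonds; a six-membered carbon ring with three alternating C=C double bonds, fused to a five-membered ring containing one N–H nitrogen and two C=C double bonds; a five-membered ring with two adjacent nitrogens (one bearing H, one in a double bond) and two double bonds; an eight-membered carbon ring with four alternating C=C double bonds; a five-membered ring of four carbons and one oxygen, with two C=C double bonds; a seven-membered all-carbon ring bearing a negative charge on one carbon, with three C=C double bonds.
The 8-membered ring has only sp² ring atoms; a planar conformation would have a fully conjugated π system of 8 electrons. But 8 = 4(2), which is 4n not 4n+2, so it is not aromatic (cyclooctatetraene) — cyclooctatetraene distorts into a non-planar tub to avoid antiaromaticity.
The fused 6/5-membered bicyclic (with one N–H) is a single π system with 9 sp² atoms and 10 π electrons from ring double bonds plus a heteroatom lone pair. 10 = 4(2)+2, so the system is aromatic and both rings count as aromatic (indole).
The 5-membered ring with two adjacent nitrogens (one N–H, one =N–) has a continuous p-orbital overlap around the ring; 2 ring double bonds (4 π electrons) plus a heteroatom lone pair (2) give 6 π electrons. 6 = 4(1)+2, so it is aromatic (pyrazole).
The second 8-membered ring has only sp² ring atoms; a planar conformation would have a fully conjugated π system of 8 electrons. But 8 = 4(2), which is 4n not 4n+2, so it is not aromatic (cyclooctatetraene) — cyclooctatetraene distorts into a non-planar tub to avoid antiaromaticity.
The 5-membered ring with one oxygen is fully conjugated (every ring atom contributes a p orbital); 2 ring double bonds (4 π electrons) plus a heteroatom lone pair (2) give 6 π electrons. That satisfies 4n+2 with n=1, so it is aromatic (furan).
The 7-membered ring has only sp² ring atoms; a planar conformation would have a fully conjugated π system of 8 electrons. But 8 = 4(2), which is 4n not 4n+2, so it is not aromatic (cycloheptatrienyl anion).
4 of the 7 rings are aromatic. Total: 4.

4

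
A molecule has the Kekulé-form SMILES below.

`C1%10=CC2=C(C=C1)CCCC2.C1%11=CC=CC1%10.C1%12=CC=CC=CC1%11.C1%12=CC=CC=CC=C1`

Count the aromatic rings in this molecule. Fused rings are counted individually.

1

The SMILES encodes a six-membered carbon ring with three alternating C=C double bonds, fused to a saturated six-membered carbon ring; a five-membered carbon ring with two conjugated C=C double bonds and one sp³ carbon; a seven-membered carbon ring with three C=C double bonds and one sp³ carbon; an eight-membered carbon ring with four alternating C=C double bonds.
The 6-membered ring is planar and fully conjugated; 3 ring double bonds give 6 π electrons. 6 = 4(1)+2, so it is aromatic (benzene ring).
The second 6-membered ring has four sp³ carbons, so it is not fully conjugated — not aromatic (cyclohexane ring).
The 5-membered ring has one sp³ carbon, so it is not fully conjugated — not aromatic (cyclopentadiene).
The 7-membered ring has one sp³ carbon, so it is not fully conjugated — not aromatic (cycloheptatriene).
The 8-membered ring has only sp² ring atoms; a planar conformation would have a fully conjugated π system of 8 electrons. But 8 = 4(2), which is 4n not 4n+2, so it is not aromatic (cyclooctatetraene) — cyclooctatetraene distorts into a non-planar tub to avoid antiaromaticity.
1 of the 5 rings is aromatic. Total: 1.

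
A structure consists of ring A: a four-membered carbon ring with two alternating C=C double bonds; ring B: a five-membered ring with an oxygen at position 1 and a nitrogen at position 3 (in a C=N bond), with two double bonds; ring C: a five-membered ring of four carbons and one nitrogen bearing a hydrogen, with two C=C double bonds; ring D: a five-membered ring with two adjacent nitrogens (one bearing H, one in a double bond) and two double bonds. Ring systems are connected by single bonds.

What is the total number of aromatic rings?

Ring A has only sp² ring atoms; a planar conformation would have a fully conjugated π system of 4 electrons. But 4 = 4(1), which is 4n not 4n+2, so ring A is not aromatic (cyclobutadiene) — cyclobutadiene is antiaromatic and distorts to a rectangle.
Ring B has a continuous p-orbital overlap around the ring; 2 ring double bonds (4 π electrons) plus a heteroatom lone pair (2) give 6 π electrons. 6 = 4(1)+2, so ring B is aromatic (oxazole).
Ring C is planar and fully conjugated; 2 ring double bonds (4 π electrons) plus a heteroatom lone pair (2) give 6 π electrons. Since 6 = 4n+2 (n=1), ring C is aromatic (pyrrole).
Ring D is planar and fully conjugated; 2 ring double bonds (4 π electrons) plus a heteroatom lone pair (2) give 6 π electrons. Since 6 = 4n+2 (n=1), ring D is aromatic (pyrazole).
Aromatic: B, C, D. Total: 3.

3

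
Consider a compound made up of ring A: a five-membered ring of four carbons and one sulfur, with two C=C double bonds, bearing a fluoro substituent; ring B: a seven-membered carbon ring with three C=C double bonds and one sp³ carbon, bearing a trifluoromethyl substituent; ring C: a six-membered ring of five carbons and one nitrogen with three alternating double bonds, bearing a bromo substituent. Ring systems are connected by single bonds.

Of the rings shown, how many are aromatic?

Ring A is planar and fully conjugated; 2 ring double bonds (4 π electrons) plus a heteroatom lone pair (2) give 6 π electrons. Since 6 = 4n+2 (n=1), ring A is aromatic (thiophene).
Ring B has one sp³ carbon, so it is not fully conjugated — not aromatic (cycloheptatriene).
Ring C is planar and fully conjugated; 3 ring double bonds give 6 π electrons. Since 6 = 4n+2 (n=1), ring C is aromatic (pyridine).
Aromatic: A, C. Total: 2.

2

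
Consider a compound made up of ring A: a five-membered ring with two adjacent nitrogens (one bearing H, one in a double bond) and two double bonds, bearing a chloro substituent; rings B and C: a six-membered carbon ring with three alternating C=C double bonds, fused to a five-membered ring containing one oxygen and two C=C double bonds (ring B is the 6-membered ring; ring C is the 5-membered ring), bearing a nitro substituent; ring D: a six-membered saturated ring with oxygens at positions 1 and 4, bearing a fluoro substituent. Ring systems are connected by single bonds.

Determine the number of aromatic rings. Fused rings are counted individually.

Ring A is planar and fully conjugated; 2 ring double bonds (4 π electrons) plus a heteroatom lone pair (2) give 6 π electrons. Since 6 = 4n+2 (n=1), ring A is aromatic (pyrazole).
Rings B and C form a fused bicyclic system (with one oxygen) with 9 sp² atoms and 10 π electrons from ring double bonds plus a heteroatom lone pair. 10 = 4(2)+2, so the system is aromatic and both rings count as aromatic (benzofuran).
Ring D has only sp³ atoms, so it is not fully conjugated — not aromatic (1,4-dioxane).
Aromatic: A, B, C. Total: 3.

3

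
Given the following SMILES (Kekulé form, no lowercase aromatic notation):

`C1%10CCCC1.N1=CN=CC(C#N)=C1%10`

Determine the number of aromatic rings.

The SMILES encodes a five-membered saturated carbon ring; a six-membered ring with nitrogens at positions 1 and 3 and three alternating double bonds.
The 5-membered ring has only sp³ atoms, so it is not fully conjugated — not aromatic (cyclopentane).
The 6-membered ring with two nitrogens (1,3) is planar and fully conjugated; 3 ring double bonds give 6 π electrons. 6 = 4(1)+2, so it is aromatic (pyrimidine).
1 of the 2 rings is aromatic. Total: 1.

1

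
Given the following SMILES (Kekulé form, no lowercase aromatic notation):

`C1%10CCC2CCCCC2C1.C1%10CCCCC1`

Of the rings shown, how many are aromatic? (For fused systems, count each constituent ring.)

The SMILES encodes two fused six-membered saturated carbon rings; a six-membered saturated carbon ring.
The 6-membered ring has only sp³ atoms, so it is not fully conjugated — not aromatic (cyclohexane ring).
The second 6-membered ring has only sp³ atoms, so it is not fully conjugated — not aromatic (cyclohexane ring).
The third 6-membered ring has only sp³ atoms, so it is not fully conjugated — not aromatic (cyclohexane).
None of the rings are aromatic. Total: 0.

0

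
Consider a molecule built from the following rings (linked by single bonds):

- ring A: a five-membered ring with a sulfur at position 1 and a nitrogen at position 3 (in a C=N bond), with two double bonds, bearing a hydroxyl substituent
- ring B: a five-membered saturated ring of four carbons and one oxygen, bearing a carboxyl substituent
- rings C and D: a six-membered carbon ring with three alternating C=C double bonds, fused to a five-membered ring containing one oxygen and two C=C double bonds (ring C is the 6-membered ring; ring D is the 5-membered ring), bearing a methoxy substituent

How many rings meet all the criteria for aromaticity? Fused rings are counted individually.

Ring A is fully conjugated (every ring atom contributes a p orbital); 2 ring double bonds (4 π electrons) plus a heteroatom lone pair (2) give 6 π electrons. 6 = 4(1)+2, so ring A is aromatic (thiazole).
Ring B has only sp³ atoms, so it is not fully conjugated — not aromatic (tetrahydrofuran).
Rings C and D form a fused bicyclic system (with one oxygen) with 9 sp² atoms and 10 π electrons from ring double bonds plus a heteroatom lone pair. 10 = 4(2)+2, so the system is aromatic and both rings count as aromatic (benzofuran).
Aromatic: A, C, D. Total: 3.

3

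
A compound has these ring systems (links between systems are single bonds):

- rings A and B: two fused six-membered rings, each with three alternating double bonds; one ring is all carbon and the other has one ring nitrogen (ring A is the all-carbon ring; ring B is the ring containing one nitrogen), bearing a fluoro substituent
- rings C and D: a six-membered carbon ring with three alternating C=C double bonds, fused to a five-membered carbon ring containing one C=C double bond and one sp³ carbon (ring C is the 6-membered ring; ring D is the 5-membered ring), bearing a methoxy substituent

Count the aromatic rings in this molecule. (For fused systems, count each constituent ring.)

3

Rings A and B form a fused bicyclic system (with one nitrogen) with 10 sp² atoms and 10 π electrons from ring double bonds. 10 = 4(2)+2, so the system is aromatic and both rings count as aromatic (quinoline).
Ring C is planar and fully conjugated; 3 ring double bonds give 6 π electrons. That satisfies 4n+2 with n=1, so ring C is aromatic (benzene ring).
Ring D has one sp³ carbon, so it is not fully conjugated — not aromatic (cyclopentene ring).
Aromatic: A, B, C. Total: 3.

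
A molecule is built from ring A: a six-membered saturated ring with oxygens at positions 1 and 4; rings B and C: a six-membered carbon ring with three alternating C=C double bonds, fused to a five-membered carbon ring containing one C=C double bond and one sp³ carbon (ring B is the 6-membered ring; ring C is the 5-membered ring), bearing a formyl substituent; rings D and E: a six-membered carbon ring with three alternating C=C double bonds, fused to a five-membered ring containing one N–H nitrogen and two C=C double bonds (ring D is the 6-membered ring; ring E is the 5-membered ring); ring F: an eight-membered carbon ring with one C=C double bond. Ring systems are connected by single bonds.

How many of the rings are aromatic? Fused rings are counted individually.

3

Ring A has only sp³ atoms, so it is not fully conjugated — not aromatic (1,4-dioxane).
Ring B is planar and fully conjugated; 3 ring double bonds give 6 π electrons. That satisfies 4n+2 with n=1, so ring B is aromatic (benzene ring).
Ring C has one sp³ carbon, so it is not fully conjugated — not aromatic (cyclopentene ring).
Rings D and E form a fused bicyclic system (with one N–H) with 9 sp² atoms and 10 π electrons from ring double bonds plus a heteroatom lone pair. 10 = 4(2)+2, so the system is aromatic and both rings count as aromatic (indole).
Ring F has six sp³ carbons, so it is not fully conjugated — not aromatic (cyclooctene).
Aromatic: B, D, E. Total: 3.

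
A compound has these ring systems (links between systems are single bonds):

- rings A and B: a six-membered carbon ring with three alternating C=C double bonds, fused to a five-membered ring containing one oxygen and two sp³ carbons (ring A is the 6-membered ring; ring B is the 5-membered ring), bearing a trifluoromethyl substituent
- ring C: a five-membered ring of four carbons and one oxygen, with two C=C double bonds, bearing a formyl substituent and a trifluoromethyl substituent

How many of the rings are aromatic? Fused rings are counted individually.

2

Ring A has a continuous p-orbital overlap around the ring; 3 ring double bonds give 6 π electrons. That satisfies 4n+2 with n=1, so ring A is aromatic (benzene ring).
Ring B has two sp³ carbons, so it is not fully conjugated — not aromatic (oxolane ring).
Ring C is fully conjugated (every ring atom contributes a p orbital); 2 ring double bonds (4 π electrons) plus a heteroatom lone pair (2) give 6 π electrons. 6 = 4(1)+2, so ring C is aromatic (furan).
Aromatic: A, C. Total: 2.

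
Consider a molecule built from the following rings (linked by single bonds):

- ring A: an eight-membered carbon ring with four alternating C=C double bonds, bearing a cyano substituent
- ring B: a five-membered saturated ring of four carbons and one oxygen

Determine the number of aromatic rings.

0

Ring A has only sp² ring atoms; a planar conformation would have a fully conjugated π system of 8 electrons. But 8 = 4(2), which is 4n not 4n+2, so ring A is not aromatic (cyclooctatetraene) — cyclooctatetraene distorts into a non-planar tub to avoid antiaromaticity.
Ring B has only sp³ atoms, so it is not fully conjugated — not aromatic (tetrahydrofuran).
No ring is aromatic. Total: 0.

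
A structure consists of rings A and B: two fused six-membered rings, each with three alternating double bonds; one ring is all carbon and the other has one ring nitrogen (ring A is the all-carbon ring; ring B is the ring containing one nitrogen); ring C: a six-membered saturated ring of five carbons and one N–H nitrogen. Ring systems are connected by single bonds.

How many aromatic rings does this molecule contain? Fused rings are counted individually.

Rings A and B form a fused bicyclic system (with one nitrogen) with 10 sp² atoms and 10 π electrons from ring double bonds. 10 = 4(2)+2, so the system is aromatic and both rings count as aromatic (quinoline).
Ring C has only sp³ atoms, so it is not fully conjugated — not aromatic (piperidine).
Aromatic: A, B. Total: 2.

2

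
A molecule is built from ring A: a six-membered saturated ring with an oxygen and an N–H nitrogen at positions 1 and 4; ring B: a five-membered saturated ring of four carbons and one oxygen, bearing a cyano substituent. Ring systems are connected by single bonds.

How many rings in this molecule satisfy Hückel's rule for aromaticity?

0

Ring A has only sp³ atoms, so it is not fully conjugated — not aromatic (morpholine).
Ring B has only sp³ atoms, so it is not fully conjugated — not aromatic (tetrahydrofuran).
No ring is aromatic. Total: 0.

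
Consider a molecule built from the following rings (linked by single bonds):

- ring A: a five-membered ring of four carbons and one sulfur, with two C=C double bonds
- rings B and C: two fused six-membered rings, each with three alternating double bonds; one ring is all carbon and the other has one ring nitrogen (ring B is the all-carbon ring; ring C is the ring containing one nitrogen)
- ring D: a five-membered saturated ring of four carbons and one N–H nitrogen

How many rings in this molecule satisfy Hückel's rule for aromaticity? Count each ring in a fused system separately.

Ring A is fully conjugated (every ring atom contributes a p orbital); 2 ring double bonds (4 π electrons) plus a heteroatom lone pair (2) give 6 π electrons. That satisfies 4n+2 with n=1, so ring A is aromatic (thiophene).
Rings B and C form a fused bicyclic system (with one nitrogen) with 10 sp² atoms and 10 π electrons from ring double bonds. 10 = 4(2)+2, so the system is aromatic and both rings count as aromatic (quinoline).
Ring D has only sp³ atoms, so it is not fully conjugated — not aromatic (pyrrolidine).
Aromatic: A, B, C. Total: 3.

3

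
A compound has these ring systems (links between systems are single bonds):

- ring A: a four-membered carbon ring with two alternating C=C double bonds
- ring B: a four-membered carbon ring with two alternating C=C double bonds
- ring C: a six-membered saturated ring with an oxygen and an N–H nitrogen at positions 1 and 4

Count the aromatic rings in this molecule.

0

Ring A has only sp² ring atoms; a planar conformation would have a fully conjugated π system of 4 electrons. But 4 = 4(1), which is 4n not 4n+2, so ring A is not aromatic (cyclobutadiene) — cyclobutadiene is antiaromatic and distorts to a rectangle.
Ring B has only sp² ring atoms; a planar conformation would have a fully conjugated π system of 4 electrons. But 4 = 4(1), which is 4n not 4n+2, so ring B is not aromatic (cyclobutadiene) — cyclobutadiene is antiaromatic and distorts to a rectangle.
Ring C has only sp³ atoms, so it is not fully conjugated — not aromatic (morpholine).
No ring is aromatic. Total: 0.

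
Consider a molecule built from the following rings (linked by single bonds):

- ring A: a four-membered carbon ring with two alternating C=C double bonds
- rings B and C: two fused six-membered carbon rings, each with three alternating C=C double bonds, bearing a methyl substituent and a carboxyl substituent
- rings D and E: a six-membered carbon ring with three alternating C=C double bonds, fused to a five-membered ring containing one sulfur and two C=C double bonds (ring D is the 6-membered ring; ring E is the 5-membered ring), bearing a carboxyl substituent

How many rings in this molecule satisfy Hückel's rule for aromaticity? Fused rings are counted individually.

4

Ring A has only sp² ring atoms; a planar conformation would have a fully conjugated π system of 4 electrons. But 4 = 4(1), which is 4n not 4n+2, so ring A is not aromatic (cyclobutadiene) — cyclobutadiene is antiaromatic and distorts to a rectangle.
Rings B and C form a fused bicyclic system with 10 sp² atoms and 10 π electrons from ring double bonds. 10 = 4(2)+2, so the system is aromatic and both rings count as aromatic (naphthalene).
Rings D and E form a fused bicyclic system (with one sulfur) with 9 sp² atoms and 10 π electrons from ring double bonds plus a heteroatom lone pair. 10 = 4(2)+2, so the system is aromatic and both rings count as aromatic (benzothiophene).
Aromatic: B, C, D, E. Total: 4.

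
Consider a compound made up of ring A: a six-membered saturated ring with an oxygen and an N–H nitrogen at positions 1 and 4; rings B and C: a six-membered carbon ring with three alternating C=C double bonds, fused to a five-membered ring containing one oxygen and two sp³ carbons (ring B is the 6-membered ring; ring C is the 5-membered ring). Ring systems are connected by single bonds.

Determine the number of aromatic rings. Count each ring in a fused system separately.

1

Ring A has only sp³ atoms, so it is not fully conjugated — not aromatic (morpholine).
Ring B is planar and fully conjugated; 3 ring double bonds give 6 π electrons. Since 6 = 4n+2 (n=1), ring B is aromatic (benzene ring).
Ring C has two sp³ carbons, so it is not fully conjugated — not aromatic (oxolane ring).
Aromatic: B. Total: 1.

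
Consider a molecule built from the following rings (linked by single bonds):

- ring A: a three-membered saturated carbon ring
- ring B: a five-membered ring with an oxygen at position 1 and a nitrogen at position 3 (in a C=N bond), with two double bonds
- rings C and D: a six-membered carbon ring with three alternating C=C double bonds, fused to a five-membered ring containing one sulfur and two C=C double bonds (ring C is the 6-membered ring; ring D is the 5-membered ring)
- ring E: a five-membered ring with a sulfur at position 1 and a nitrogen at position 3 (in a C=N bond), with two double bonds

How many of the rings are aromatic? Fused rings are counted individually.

4

Ring A has only sp³ atoms, so it is not fully conjugated — not aromatic (cyclopropane).
Ring B has a continuous p-orbital overlap around the ring; 2 ring double bonds (4 π electrons) plus a heteroatom lone pair (2) give 6 π electrons. Since 6 = 4n+2 (n=1), ring B is aromatic (oxazole).
Rings C and D form a fused bicyclic system (with one sulfur) with 9 sp² atoms and 10 π electrons from ring double bonds plus a heteroatom lone pair. 10 = 4(2)+2, so the system is aromatic and both rings count as aromatic (benzothiophene).
Ring E has a continuous p-orbital overlap around the ring; 2 ring double bonds (4 π electrons) plus a heteroatom lone pair (2) give 6 π electrons. 6 = 4(1)+2, so ring E is aromatic (thiazole).
Aromatic: B, C, D, E. Total: 4.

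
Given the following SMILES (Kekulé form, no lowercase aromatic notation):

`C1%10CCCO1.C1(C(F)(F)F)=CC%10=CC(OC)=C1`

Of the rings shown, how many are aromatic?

The SMILES encodes a five-membered saturated ring of four carbons and one oxygen; a six-membered carbon ring with three alternating C=C double bonds.
The 5-membered ring with one oxygen has only sp³ atoms, so it is not fully conjugated — not aromatic (tetrahydrofuran).
The 6-membered ring is fully conjugated (every ring atom contributes a p orbital); 3 ring double bonds give 6 π electrons. Since 6 = 4n+2 (n=1), it is aromatic (benzene).
1 of the 2 rings is aromatic. Total: 1.

1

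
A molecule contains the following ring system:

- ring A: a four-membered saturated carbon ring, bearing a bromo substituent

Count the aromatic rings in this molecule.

Ring A has only sp³ atoms, so it is not fully conjugated — not aromatic (cyclobutane).

0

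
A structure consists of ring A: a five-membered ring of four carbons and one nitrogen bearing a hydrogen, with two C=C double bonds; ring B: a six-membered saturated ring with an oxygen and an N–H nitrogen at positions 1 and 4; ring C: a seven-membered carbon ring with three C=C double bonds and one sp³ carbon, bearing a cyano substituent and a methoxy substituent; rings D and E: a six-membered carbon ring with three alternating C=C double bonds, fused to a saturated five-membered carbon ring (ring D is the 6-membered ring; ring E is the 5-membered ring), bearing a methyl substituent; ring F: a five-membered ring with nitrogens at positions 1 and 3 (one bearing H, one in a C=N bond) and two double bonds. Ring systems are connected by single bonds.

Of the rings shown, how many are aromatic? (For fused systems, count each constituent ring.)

3

Ring A is fully conjugated (every ring atom contributes a p orbital); 2 ring double bonds (4 π electrons) plus a heteroatom lone pair (2) give 6 π electrons. That satisfies 4n+2 with n=1, so ring A is aromatic (pyrrole).
Ring B has only sp³ atoms, so it is not fully conjugated — not aromatic (morpholine).
Ring C has one sp³ carbon, so it is not fully conjugated — not aromatic (cycloheptatriene).
Ring D is planar and fully conjugated; 3 ring double bonds give 6 π electrons. That satisfies 4n+2 with n=1, so ring D is aromatic (benzene ring).
Ring E has three sp³ carbons, so it is not fully conjugated — not aromatic (cyclopentane ring).
Ring F has a continuous p-orbital overlap around the ring; 2 ring double bonds (4 π electrons) plus a heteroatom lone pair (2) give 6 π electrons. 6 = 4(1)+2, so ring F is aromatic (imidazole).
Aromatic: A, D, F. Total: 3.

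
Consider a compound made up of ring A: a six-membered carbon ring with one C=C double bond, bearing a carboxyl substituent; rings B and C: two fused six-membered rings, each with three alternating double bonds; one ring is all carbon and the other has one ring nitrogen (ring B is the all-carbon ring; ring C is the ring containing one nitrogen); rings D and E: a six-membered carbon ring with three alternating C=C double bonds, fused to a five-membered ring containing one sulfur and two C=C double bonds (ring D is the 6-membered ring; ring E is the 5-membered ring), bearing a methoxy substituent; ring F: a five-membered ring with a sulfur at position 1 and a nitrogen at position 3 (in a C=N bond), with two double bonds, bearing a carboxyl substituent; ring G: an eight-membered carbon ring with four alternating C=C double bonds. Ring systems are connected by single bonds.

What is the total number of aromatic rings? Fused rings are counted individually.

Ring A has four sp³ carbons, so it is not fully conjugated — not aromatic (cyclohexene).
Rings B and C form a fused bicyclic system (with one nitrogen) with 10 sp² atoms and 10 π electrons from ring double bonds. 10 = 4(2)+2, so the system is aromatic and both rings count as aromatic (quinoline).
Rings D and E form a fused bicyclic system (with one sulfur) with 9 sp² atoms and 10 π electrons from ring double bonds plus a heteroatom lone pair. 10 = 4(2)+2, so the system is aromatic and both rings count as aromatic (benzothiophene).
Ring F has a continuous p-orbital overlap around the ring; 2 ring double bonds (4 π electrons) plus a heteroatom lone pair (2) give 6 π electrons. 6 = 4(1)+2, so ring F is aromatic (thiazole).
Ring G has only sp² ring atoms; a planar conformation would have a fully conjugated π system of 8 electrons. But 8 = 4(2), which is 4n not 4n+2, so ring G is not aromatic (cyclooctatetraene) — cyclooctatetraene distorts into a non-planar tub to avoid antiaromaticity.
Aromatic: B, C, D, E, F. Total: 5.

5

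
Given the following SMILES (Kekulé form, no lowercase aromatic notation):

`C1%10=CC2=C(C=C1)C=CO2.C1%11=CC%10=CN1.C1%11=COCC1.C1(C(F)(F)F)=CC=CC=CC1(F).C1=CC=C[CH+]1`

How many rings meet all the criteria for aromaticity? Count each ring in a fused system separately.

The SMILES encodes a six-membered carbon ring with three alternating C=C double bonds, fused to a five-membered ring containing one oxygen and two C=C double bonds; a five-membered ring of four carbons and one nitrogen bearing a hydrogen, with two C=C double bonds; a five-membered ring of four carbons and one oxygen, with one C=C double bond and two sp³ carbons; a seven-membered carbon ring with three C=C double bonds and one sp³ carbon; a five-membered all-carbon ring bearing a positive charge on one carbon, with two C=C double bonds.
The fused 6/5-membered bicyclic (with one oxygen) is a single π system with 9 sp² atoms and 10 π electrons from ring double bonds plus a heteroatom lone pair. 10 = 4(2)+2, so the system is aromatic and both rings count as aromatic (benzofuran).
The 5-membered ring with one N–H is planar and fully conjugated; 2 ring double bonds (4 π electrons) plus a heteroatom lone pair (2) give 6 π electrons. Since 6 = 4n+2 (n=1), it is aromatic (pyrrole).
The 5-membered ring with one oxygen has two sp³ carbons, so it is not fully conjugated — not aromatic (2,3-dihydrofuran).
The 7-membered ring has one sp³ carbon, so it is not fully conjugated — not aromatic (cycloheptatriene).
The 5-membered ring has only sp² ring atoms; a planar conformation would have a fully conjugated π system of 4 electrons. But 4 = 4(1), which is 4n not 4n+2, so it is not aromatic (cyclopentadienyl cation).
3 of the 6 rings are aromatic. Total: 3.

3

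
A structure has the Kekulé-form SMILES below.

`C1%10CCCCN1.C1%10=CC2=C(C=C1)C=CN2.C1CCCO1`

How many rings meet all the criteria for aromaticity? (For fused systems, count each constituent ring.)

The SMILES encodes a six-membered saturated ring of five carbons and one N–H nitrogen; a six-membered carbon ring with three alternating C=C double bonds, fused to a five-membered ring containing one N–H nitrogen and two C=C double bonds; a five-membered saturated ring of four carbons and one oxygen.
The 6-membered ring with one N–H has only sp³ atoms, so it is not fully conjugated — not aromatic (piperidine).
The fused 6/5-membered bicyclic (with one N–H) is a single π system with 9 sp² atoms and 10 π electrons from ring double bonds plus a heteroatom lone pair. 10 = 4(2)+2, so the system is aromatic and both rings count as aromatic (indole).
The 5-membered ring with one oxygen has only sp³ atoms, so it is not fully conjugated — not aromatic (tetrahydrofuran).
2 of the 4 rings are aromatic. Total: 2.

2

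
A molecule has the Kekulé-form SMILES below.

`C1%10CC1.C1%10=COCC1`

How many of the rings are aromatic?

The SMILES encodes a three-membered saturated carbon ring; a five-membered ring of four carbons and one oxygen, with one C=C double bond and two sp³ carbons.
The 3-membered ring has only sp³ atoms, so it is not fully conjugated — not aromatic (cyclopropane).
The 5-membered ring with one oxygen has two sp³ carbons, so it is not fully conjugated — not aromatic (2,3-dihydrofuran).
None of the rings are aromatic. Total: 0.

0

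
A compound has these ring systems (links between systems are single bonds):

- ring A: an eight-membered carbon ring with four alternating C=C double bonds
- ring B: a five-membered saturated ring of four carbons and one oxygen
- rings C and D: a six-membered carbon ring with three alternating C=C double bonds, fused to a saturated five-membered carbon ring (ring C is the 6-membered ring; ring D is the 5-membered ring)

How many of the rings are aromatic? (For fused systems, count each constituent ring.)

Ring A has only sp² ring atoms; a planar conformation would have a fully conjugated π system of 8 electrons. But 8 = 4(2), which is 4n not 4n+2, so ring A is not aromatic (cyclooctatetraene) — cyclooctatetraene distorts into a non-planar tub to avoid antiaromaticity.
Ring B has only sp³ atoms, so it is not fully conjugated — not aromatic (tetrahydrofuran).
Ring C is fully conjugated (every ring atom contributes a p orbital); 3 ring double bonds give 6 π electrons. Since 6 = 4n+2 (n=1), ring C is aromatic (benzene ring).
Ring D has three sp³ carbons, so it is not fully conjugated — not aromatic (cyclopentane ring).
Aromatic: C. Total: 1.

1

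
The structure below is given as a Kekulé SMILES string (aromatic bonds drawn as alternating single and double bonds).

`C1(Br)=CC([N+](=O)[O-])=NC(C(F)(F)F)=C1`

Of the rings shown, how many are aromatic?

1

The SMILES encodes a six-membered ring of five carbons and one nitrogen with three alternating double bonds.
The 6-membered ring with one nitrogen is fully conjugated (every ring atom contributes a p orbital); 3 ring double bonds give 6 π electrons. That satisfies 4n+2 with n=1, so it is aromatic (pyridine).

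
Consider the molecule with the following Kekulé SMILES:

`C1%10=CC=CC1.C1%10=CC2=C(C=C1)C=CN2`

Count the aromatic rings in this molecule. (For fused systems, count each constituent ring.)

2

The SMILES encodes a five-membered carbon ring with two conjugated C=C double bonds and one sp³ carbon; a six-membered carbon ring with three alternating C=C double bonds, fused to a five-membered ring containing one N–H nitrogen and two C=C double bonds.
The 5-membered ring has one sp³ carbon, so it is not fully conjugated — not aromatic (cyclopentadiene).
The fused 6/5-membered bicyclic (with one N–H) is a single π system with 9 sp² atoms and 10 π electrons from ring double bonds plus a heteroatom lone pair. 10 = 4(2)+2, so the system is aromatic and both rings count as aromatic (indole).
2 of the 3 rings are aromatic. Total: 2.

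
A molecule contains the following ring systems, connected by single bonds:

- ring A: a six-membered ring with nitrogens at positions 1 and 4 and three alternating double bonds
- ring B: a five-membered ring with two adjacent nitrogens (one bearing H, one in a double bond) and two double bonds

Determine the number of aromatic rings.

Ring A is fully conjugated (every ring atom contributes a p orbital); 3 ring double bonds give 6 π electrons. 6 = 4(1)+2, so ring A is aromatic (pyrazine).
Ring B is planar and fully conjugated; 2 ring double bonds (4 π electrons) plus a heteroatom lone pair (2) give 6 π electrons. That satisfies 4n+2 with n=1, so ring B is aromatic (pyrazole).
Aromatic: A, B. Total: 2.

2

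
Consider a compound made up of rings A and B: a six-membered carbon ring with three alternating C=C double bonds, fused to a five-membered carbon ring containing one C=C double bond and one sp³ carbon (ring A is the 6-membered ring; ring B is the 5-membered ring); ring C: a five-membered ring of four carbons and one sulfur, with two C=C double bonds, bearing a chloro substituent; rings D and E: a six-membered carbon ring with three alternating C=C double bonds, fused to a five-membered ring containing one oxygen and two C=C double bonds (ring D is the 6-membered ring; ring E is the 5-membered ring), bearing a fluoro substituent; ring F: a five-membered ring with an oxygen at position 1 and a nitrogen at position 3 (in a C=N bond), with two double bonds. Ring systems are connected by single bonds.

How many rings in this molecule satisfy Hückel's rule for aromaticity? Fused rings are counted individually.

Ring A has a continuous p-orbital overlap around the ring; 3 ring double bonds give 6 π electrons. 6 = 4(1)+2, so ring A is aromatic (benzene ring).
Ring B has one sp³ carbon, so it is not fully conjugated — not aromatic (cyclopentene ring).
Ring C has a continuous p-orbital overlap around the ring; 2 ring double bonds (4 π electrons) plus a heteroatom lone pair (2) give 6 π electrons. 6 = 4(1)+2, so ring C is aromatic (thiophene).
Rings D and E form a fused bicyclic system (with one oxygen) with 9 sp² atoms and 10 π electrons from ring double bonds plus a heteroatom lone pair. 10 = 4(2)+2, so the system is aromatic and both rings count as aromatic (benzofuran).
Ring F is fully conjugated (every ring atom contributes a p orbital); 2 ring double bonds (4 π electrons) plus a heteroatom lone pair (2) give 6 π electrons. 6 = 4(1)+2, so ring F is aromatic (oxazole).
Aromatic: A, C, D, E, F. Total: 5.

5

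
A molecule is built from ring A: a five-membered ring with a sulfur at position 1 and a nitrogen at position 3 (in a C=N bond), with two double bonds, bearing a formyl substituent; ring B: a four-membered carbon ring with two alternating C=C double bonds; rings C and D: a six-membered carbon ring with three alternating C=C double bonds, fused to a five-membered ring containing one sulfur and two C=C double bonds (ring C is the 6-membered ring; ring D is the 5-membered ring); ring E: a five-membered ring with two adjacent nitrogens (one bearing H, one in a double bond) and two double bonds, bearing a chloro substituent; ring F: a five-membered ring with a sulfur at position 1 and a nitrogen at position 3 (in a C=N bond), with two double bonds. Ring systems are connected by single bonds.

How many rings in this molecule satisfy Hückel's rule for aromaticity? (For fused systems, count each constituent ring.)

Ring A is fully conjugated (every ring atom contributes a p orbital); 2 ring double bonds (4 π electrons) plus a heteroatom lone pair (2) give 6 π electrons. That satisfies 4n+2 with n=1, so ring A is aromatic (thiazole).
Ring B has only sp² ring atoms; a planar conformation would have a fully conjugated π system of 4 electrons. But 4 = 4(1), which is 4n not 4n+2, so ring B is not aromatic (cyclobutadiene) — cyclobutadiene is antiaromatic and distorts to a rectangle.
Rings C and D form a fused bicyclic system (with one sulfur) with 9 sp² atoms and 10 π electrons from ring double bonds plus a heteroatom lone pair. 10 = 4(2)+2, so the system is aromatic and both rings count as aromatic (benzothiophene).
Ring E has a continuous p-orbital overlap around the ring; 2 ring double bonds (4 π electrons) plus a heteroatom lone pair (2) give 6 π electrons. That satisfies 4n+2 with n=1, so ring E is aromatic (pyrazole).
Ring F has a continuous p-orbital overlap around the ring; 2 ring double bonds (4 π electrons) plus a heteroatom lone pair (2) give 6 π electrons. Since 6 = 4n+2 (n=1), ring F is aromatic (thiazole).
Aromatic: A, C, D, E, F. Total: 5.

5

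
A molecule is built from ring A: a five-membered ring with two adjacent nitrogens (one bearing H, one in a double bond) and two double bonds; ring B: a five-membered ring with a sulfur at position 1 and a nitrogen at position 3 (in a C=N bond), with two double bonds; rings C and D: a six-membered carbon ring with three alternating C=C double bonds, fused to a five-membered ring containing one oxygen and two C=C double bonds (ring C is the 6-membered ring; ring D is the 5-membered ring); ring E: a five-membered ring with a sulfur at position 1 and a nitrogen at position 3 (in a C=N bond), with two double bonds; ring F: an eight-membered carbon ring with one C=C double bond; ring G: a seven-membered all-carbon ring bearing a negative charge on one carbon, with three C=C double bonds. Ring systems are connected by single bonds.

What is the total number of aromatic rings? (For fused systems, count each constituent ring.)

Ring A has a continuous p-orbital overlap around the ring; 2 ring double bonds (4 π electrons) plus a heteroatom lone pair (2) give 6 π electrons. Since 6 = 4n+2 (n=1), ring A is aromatic (pyrazole).
Ring B is planar and fully conjugated; 2 ring double bonds (4 π electrons) plus a heteroatom lone pair (2) give 6 π electrons. Since 6 = 4n+2 (n=1), ring B is aromatic (thiazole).
Rings C and D form a fused bicyclic system (with one oxygen) with 9 sp² atoms and 10 π electrons from ring double bonds plus a heteroatom lone pair. 10 = 4(2)+2, so the system is aromatic and both rings count as aromatic (benzofuran).
Ring E is fully conjugated (every ring atom contributes a p orbital); 2 ring double bonds (4 π electrons) plus a heteroatom lone pair (2) give 6 π electrons. Since 6 = 4n+2 (n=1), ring E is aromatic (thiazole).
Ring F has six sp³ carbons, so it is not fully conjugated — not aromatic (cyclooctene).
Ring G has only sp² ring atoms; a planar conformation would have a fully conjugated π system of 8 electrons. But 8 = 4(2), which is 4n not 4n+2, so ring G is not aromatic (cycloheptatrienyl anion).
Aromatic: A, B, C, D, E. Total: 5.

5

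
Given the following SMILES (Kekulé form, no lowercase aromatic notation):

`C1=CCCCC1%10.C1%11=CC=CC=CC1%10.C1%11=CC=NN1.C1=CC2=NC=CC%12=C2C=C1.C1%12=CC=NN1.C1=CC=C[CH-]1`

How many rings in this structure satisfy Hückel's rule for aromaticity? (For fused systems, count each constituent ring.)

The SMILES encodes a six-membered carbon ring with one C=C double bond; a seven-membered carbon ring with three C=C double bonds and one sp³ carbon; a five-membered ring with two adjacent nitrogens (one bearing H, one in a double bond) and two double bonds; two fused six-membered rings, each with three alternating double bonds; one ring is all carbon and the other has one ring nitrogen; a five-membered ring with two adjacent nitrogens (one bearing H, one in a double bond) and two double bonds; a five-membered all-carbon ring bearing a negative charge on one carbon, with two C=C double bonds.
The 6-membered ring has four sp³ carbons, so it is not fully conjugated — not aromatic (cyclohexene).
The 7-membered ring has one sp³ carbon, so it is not fully conjugated — not aromatic (cycloheptatriene).
The 5-membered ring with two adjacent nitrogens (one N–H, one =N–) is fully conjugated (every ring atom contributes a p orbital); 2 ring double bonds (4 π electrons) plus a heteroatom lone pair (2) give 6 π electrons. 6 = 4(1)+2, so it is aromatic (pyrazole).
The fused 6/6-membered bicyclic (with one nitrogen) is a single π system with 10 sp² atoms and 10 π electrons from ring double bonds. 10 = 4(2)+2, so the system is aromatic and both rings count as aromatic (quinoline).
The second 5-membered ring with two adjacent nitrogens (one N–H, one =N–) has a continuous p-orbital overlap around the ring; 2 ring double bonds (4 π electrons) plus a heteroatom lone pair (2) give 6 π electrons. 6 = 4(1)+2, so it is aromatic (pyrazole).
The 5-membered ring is fully conjugated (every ring atom contributes a p orbital); 2 ring double bonds (4 π electrons) plus the carbanion lone pair (2) give 6 π electrons. That satisfies 4n+2 with n=1, so it is aromatic (cyclopentadienyl anion).
5 of the 7 rings are aromatic. Total: 5.

5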